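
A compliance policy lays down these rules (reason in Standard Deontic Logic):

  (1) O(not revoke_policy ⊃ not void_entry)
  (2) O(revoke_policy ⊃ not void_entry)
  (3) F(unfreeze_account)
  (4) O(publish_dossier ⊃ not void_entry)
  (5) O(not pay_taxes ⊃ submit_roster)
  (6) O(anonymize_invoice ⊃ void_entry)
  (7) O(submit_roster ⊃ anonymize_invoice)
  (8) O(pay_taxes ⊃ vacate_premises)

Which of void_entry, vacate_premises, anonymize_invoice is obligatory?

vacate_premises

Premises 2 and 1 cover both cases: O(revoke_policy ⊃ not void_entry) and O(not revoke_policy ⊃ not void_entry). Since revoke_policy ∨ not revoke_policy is a tautology, O(not void_entry) follows.
Premise 6 is O(anonymize_invoice ⊃ void_entry); contrapositively O(not void_entry ⊃ not anonymize_invoice). Since O(not void_entry) holds, K gives O(not anonymize_invoice).
Premise 7, O(submit_roster ⊃ anonymize_invoice), contraposes to O(not anonymize_invoice ⊃ not submit_roster); with O(not anonymize_invoice) we get O(not submit_roster).
The contrapositive of premise 5 (O(not pay_taxes ⊃ submit_roster)) is O(not submit_roster ⊃ pay_taxes), and O(not submit_roster) is already established, so O(pay_taxes).
Premise 8 is O(pay_taxes ⊃ vacate_premises); since O(pay_taxes), deontic closure gives O(vacate_premises).
So O(vacate_premises) holds — vacate_premises is obligatory. None of the other listed options is made obligatory by any chain of premises.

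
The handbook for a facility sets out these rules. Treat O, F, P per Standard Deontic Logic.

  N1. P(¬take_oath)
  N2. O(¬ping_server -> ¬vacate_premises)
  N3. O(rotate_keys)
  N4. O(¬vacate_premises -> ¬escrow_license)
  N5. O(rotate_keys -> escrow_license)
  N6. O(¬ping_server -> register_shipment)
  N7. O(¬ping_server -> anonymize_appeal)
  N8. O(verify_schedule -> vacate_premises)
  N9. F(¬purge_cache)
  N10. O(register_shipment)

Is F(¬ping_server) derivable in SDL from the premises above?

Premise 3 gives O(rotate_keys).
Premise 5 is O(rotate_keys -> escrow_license); since O(rotate_keys), deontic closure gives O(escrow_license).
Premise 4, O(¬vacate_premises -> ¬escrow_license), contraposes to O(escrow_license -> vacate_premises); with O(escrow_license) we get O(vacate_premises).
Premise 2 is O(¬ping_server -> ¬vacate_premises); contrapositively O(vacate_premises -> ping_server). Since O(vacate_premises) holds, K gives O(ping_server).
Premises 1, 6, 7, 8, 9, 10 do not contribute to this derivation.
So O(ping_server) holds, i.e. F(¬ping_server). The claim follows.

Yes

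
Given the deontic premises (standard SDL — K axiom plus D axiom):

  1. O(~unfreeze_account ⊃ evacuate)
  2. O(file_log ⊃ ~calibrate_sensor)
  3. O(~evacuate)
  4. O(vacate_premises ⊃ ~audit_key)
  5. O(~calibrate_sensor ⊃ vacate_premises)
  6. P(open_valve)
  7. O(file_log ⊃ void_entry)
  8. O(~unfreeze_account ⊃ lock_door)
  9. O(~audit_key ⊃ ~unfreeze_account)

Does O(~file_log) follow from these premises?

Yes

Premise 3 states O(~evacuate) outright.
Premise 1, O(~unfreeze_account ⊃ evacuate), contraposes to O(~evacuate ⊃ unfreeze_account); with O(~evacuate) we get O(unfreeze_account).
The contrapositive of premise 9 (O(~audit_key ⊃ ~unfreeze_account)) is O(unfreeze_account ⊃ audit_key), and O(unfreeze_account) is already established, so O(audit_key).
The contrapositive of premise 4 (O(vacate_premises ⊃ ~audit_key)) is O(audit_key ⊃ ~vacate_premises), and O(audit_key) is already established, so O(~vacate_premises).
Premise 5 is O(~calibrate_sensor ⊃ vacate_premises); contrapositively O(~vacate_premises ⊃ calibrate_sensor). Since O(~vacate_premises) holds, K gives O(calibrate_sensor).
Premise 2 is O(file_log ⊃ ~calibrate_sensor); contrapositively O(calibrate_sensor ⊃ ~file_log). Since O(calibrate_sensor) holds, K gives O(~file_log).
Premises 6, 7, 8 do not contribute to this derivation.
So O(~file_log) follows.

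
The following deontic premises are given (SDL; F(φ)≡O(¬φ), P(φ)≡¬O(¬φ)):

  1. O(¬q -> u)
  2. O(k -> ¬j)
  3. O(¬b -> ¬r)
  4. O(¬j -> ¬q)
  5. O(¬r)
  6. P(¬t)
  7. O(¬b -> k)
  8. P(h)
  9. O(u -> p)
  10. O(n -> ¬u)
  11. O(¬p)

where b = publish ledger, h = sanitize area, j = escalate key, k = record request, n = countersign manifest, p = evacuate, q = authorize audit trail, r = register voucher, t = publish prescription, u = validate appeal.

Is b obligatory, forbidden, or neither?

Obligatory

From premise 11 we have O(¬p).
Premise 9 is O(u -> p); contrapositively O(¬p -> ¬u). Since O(¬p) holds, K gives O(¬u).
The contrapositive of premise 1 (O(¬q -> u)) is O(¬u -> q), and O(¬u) is already established, so O(q).
Premise 4, O(¬j -> ¬q), contraposes to O(q -> j); with O(q) we get O(j).
The contrapositive of premise 2 (O(k -> ¬j)) is O(j -> ¬k), and O(j) is already established, so O(¬k).
Premise 7 is O(¬b -> k); contrapositively O(¬k -> b). Since O(¬k) holds, K gives O(b).
Premises 3, 5, 6, 8, 10 do not contribute to this derivation.
Hence b is obligatory.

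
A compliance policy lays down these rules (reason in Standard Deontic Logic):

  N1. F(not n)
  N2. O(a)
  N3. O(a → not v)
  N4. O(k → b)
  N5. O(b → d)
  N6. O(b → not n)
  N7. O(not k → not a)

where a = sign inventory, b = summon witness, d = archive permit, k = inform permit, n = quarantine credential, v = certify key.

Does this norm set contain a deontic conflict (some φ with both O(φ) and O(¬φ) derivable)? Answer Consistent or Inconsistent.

Premise 1, F(not n), is equivalent to O(n).
Premise 6, O(b → not n), contraposes to O(n → not b); with O(n) we get O(not b).
Premise 4 is O(k → b); contrapositively O(not b → not k). Since O(not b) holds, K gives O(not k).
From O(not k) and premise 7, O(not k → not a), we obtain O(not a).
Yet premise 2 states O(a).
We now have both O(not a) and O(a) — a is simultaneously obligatory and forbidden, violating the D-axiom.

Inconsistent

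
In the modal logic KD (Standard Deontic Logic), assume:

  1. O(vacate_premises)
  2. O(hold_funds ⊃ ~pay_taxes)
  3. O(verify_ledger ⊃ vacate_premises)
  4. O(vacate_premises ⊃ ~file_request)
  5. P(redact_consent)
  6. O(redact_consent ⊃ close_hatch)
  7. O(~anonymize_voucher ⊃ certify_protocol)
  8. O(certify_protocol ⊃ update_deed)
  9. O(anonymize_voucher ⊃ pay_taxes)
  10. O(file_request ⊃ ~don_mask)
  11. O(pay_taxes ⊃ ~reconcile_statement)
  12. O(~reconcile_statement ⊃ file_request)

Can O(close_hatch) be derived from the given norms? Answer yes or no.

No

Premise 6 is O(redact_consent ⊃ close_hatch), but O(redact_consent) is not derivable from the premises (the permission P(redact_consent) asserts only ~O(~redact_consent), not O(redact_consent)), so it does not yield O(close_hatch).
No other premise forces O(close_hatch). An ideal world satisfying every premise can still have close_hatch false, so O(close_hatch) is not derivable.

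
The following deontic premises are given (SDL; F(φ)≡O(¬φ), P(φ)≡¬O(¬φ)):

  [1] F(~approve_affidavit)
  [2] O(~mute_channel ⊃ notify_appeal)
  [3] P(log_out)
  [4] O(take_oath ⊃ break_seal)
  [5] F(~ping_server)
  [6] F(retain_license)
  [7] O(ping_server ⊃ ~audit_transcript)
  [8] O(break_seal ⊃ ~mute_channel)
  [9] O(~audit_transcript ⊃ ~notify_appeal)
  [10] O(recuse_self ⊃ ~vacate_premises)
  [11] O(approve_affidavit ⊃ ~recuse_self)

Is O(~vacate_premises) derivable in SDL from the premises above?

Premise 10 is O(recuse_self ⊃ ~vacate_premises), but O(recuse_self) is not derivable from the premises, so it does not yield O(~vacate_premises).
No other premise forces O(~vacate_premises). An ideal world satisfying every premise can still have ~vacate_premises false, so O(~vacate_premises) is not derivable.

No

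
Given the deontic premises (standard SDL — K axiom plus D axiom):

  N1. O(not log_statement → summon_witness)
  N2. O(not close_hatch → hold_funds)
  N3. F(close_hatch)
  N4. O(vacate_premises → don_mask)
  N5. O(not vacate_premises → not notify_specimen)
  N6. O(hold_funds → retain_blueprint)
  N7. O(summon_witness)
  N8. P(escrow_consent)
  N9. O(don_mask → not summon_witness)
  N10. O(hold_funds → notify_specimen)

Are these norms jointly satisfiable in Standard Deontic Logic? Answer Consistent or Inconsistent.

Inconsistent

From premise 7 we have O(summon_witness).
The contrapositive of premise 9 (O(don_mask → not summon_witness)) is O(summon_witness → not don_mask), and O(summon_witness) is already established, so O(not don_mask).
The contrapositive of premise 4 (O(vacate_premises → don_mask)) is O(not don_mask → not vacate_premises), and O(not don_mask) is already established, so O(not vacate_premises).
Premise 5 is O(not vacate_premises → not notify_specimen); since O(not vacate_premises), deontic closure gives O(not notify_specimen).
The contrapositive of premise 10 (O(hold_funds → notify_specimen)) is O(not notify_specimen → not hold_funds), and O(not notify_specimen) is already established, so O(not hold_funds).
The contrapositive of premise 2 (O(not close_hatch → hold_funds)) is O(not hold_funds → close_hatch), and O(not hold_funds) is already established, so O(close_hatch).
But premise 3, F(close_hatch), means O(not close_hatch).
We now have both O(close_hatch) and O(not close_hatch) — close_hatch is simultaneously obligatory and forbidden, violating the D-axiom.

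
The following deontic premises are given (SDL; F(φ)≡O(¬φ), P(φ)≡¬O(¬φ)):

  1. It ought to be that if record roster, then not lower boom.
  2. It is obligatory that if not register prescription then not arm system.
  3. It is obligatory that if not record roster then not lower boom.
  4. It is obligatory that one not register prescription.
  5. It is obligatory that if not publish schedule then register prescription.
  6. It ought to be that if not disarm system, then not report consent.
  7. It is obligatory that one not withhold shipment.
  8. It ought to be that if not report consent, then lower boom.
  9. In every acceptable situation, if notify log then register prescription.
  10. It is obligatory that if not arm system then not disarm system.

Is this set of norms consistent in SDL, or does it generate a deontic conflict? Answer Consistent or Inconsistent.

Inconsistent

Premises 3 and 1 cover both cases: O(¬record_roster → ¬lower_boom) and O(record_roster → ¬lower_boom). Since ¬record_roster ∨ record_roster is a tautology, O(¬lower_boom) follows.
Premise 8, O(¬report_consent → lower_boom), contraposes to O(¬lower_boom → report_consent); with O(¬lower_boom) we get O(report_consent).
Premise 6 is O(¬disarm_system → ¬report_consent); contrapositively O(report_consent → disarm_system). Since O(report_consent) holds, K gives O(disarm_system).
Premise 10 is O(¬arm_system → ¬disarm_system); contrapositively O(disarm_system → arm_system). Since O(disarm_system) holds, K gives O(arm_system).
The contrapositive of premise 2 (O(¬register_prescription → ¬arm_system)) is O(arm_system → register_prescription), and O(arm_system) is already established, so O(register_prescription).
Yet premise 4 states O(¬register_prescription).
We now have both O(register_prescription) and O(¬register_prescription) — register_prescription is simultaneously obligatory and forbidden, violating the D-axiom.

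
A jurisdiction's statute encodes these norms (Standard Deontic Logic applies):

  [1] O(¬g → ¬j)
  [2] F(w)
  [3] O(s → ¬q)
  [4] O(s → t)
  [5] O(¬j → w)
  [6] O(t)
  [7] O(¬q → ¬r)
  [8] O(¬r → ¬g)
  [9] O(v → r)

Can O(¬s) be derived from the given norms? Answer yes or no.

Premise 2, F(w), is equivalent to O(¬w).
Premise 5, O(¬j → w), contraposes to O(¬w → j); with O(¬w) we get O(j).
The contrapositive of premise 1 (O(¬g → ¬j)) is O(j → g), and O(j) is already established, so O(g).
The contrapositive of premise 8 (O(¬r → ¬g)) is O(g → r), and O(g) is already established, so O(r).
Premise 7 is O(¬q → ¬r); contrapositively O(r → q). Since O(r) holds, K gives O(q).
The contrapositive of premise 3 (O(s → ¬q)) is O(q → ¬s), and O(q) is already established, so O(¬s).
Premises 4, 6, 9 do not contribute to this derivation.
So O(¬s) follows.

Yes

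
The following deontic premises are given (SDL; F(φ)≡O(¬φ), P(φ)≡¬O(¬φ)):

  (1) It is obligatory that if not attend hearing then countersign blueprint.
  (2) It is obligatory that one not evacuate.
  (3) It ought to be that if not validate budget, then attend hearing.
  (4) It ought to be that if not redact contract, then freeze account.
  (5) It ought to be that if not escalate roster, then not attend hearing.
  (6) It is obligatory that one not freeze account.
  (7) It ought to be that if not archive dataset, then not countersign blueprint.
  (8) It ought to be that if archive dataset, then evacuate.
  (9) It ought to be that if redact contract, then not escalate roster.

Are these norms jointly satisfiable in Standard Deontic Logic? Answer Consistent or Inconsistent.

Premise 2 gives O(¬evacuate).
Premise 8 is O(archive_dataset → evacuate); contrapositively O(¬evacuate → ¬archive_dataset). Since O(¬evacuate) holds, K gives O(¬archive_dataset).
Premise 7 is O(¬archive_dataset → ¬countersign_blueprint); since O(¬archive_dataset), deontic closure gives O(¬countersign_blueprint).
Premise 1 is O(¬attend_hearing → countersign_blueprint); contrapositively O(¬countersign_blueprint → attend_hearing). Since O(¬countersign_blueprint) holds, K gives O(attend_hearing).
Premise 5 is O(¬escalate_roster → ¬attend_hearing); contrapositively O(attend_hearing → escalate_roster). Since O(attend_hearing) holds, K gives O(escalate_roster).
The contrapositive of premise 9 (O(redact_contract → ¬escalate_roster)) is O(escalate_roster → ¬redact_contract), and O(escalate_roster) is already established, so O(¬redact_contract).
Premise 4 is O(¬redact_contract → freeze_account); since O(¬redact_contract), deontic closure gives O(freeze_account).
But premise 6 directly asserts O(¬freeze_account).
We now have both O(freeze_account) and O(¬freeze_account) — freeze_account is simultaneously obligatory and forbidden, violating the D-axiom.

Inconsistent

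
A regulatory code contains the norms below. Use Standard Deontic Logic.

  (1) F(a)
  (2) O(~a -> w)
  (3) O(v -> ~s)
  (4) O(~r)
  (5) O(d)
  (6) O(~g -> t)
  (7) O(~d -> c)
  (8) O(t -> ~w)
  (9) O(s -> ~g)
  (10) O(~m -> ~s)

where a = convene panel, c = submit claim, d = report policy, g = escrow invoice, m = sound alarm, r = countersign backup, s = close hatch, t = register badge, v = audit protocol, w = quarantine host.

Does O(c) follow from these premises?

Premise 7 is O(~d -> c), but O(~d) is not derivable from the premises, so it does not yield O(c).
No other premise forces O(c). An ideal world satisfying every premise can still have c false, so O(c) is not derivable.

No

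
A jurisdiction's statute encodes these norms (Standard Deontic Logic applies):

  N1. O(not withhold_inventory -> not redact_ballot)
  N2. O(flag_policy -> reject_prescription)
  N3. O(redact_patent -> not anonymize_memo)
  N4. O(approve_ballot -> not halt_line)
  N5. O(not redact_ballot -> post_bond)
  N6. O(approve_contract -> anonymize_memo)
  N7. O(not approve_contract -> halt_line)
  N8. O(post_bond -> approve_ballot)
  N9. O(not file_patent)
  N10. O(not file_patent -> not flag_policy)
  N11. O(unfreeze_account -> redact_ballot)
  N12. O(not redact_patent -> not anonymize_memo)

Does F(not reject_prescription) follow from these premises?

Premise 2 is O(flag_policy -> reject_prescription), but O(flag_policy) is not derivable from the premises, so it does not yield O(reject_prescription).
No other premise forces O(reject_prescription). An ideal world satisfying every premise can still have not reject_prescription true, so F(not reject_prescription) is not derivable.

No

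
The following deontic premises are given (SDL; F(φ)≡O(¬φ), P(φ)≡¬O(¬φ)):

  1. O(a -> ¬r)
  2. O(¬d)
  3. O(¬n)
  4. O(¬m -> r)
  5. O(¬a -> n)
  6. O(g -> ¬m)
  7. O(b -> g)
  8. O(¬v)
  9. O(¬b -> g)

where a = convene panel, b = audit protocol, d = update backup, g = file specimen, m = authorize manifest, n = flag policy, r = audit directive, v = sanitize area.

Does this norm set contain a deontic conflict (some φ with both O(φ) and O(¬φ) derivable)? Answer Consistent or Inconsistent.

Inconsistent

Premises 7 and 9 are O(b -> g) and O(¬b -> g); every ideal world satisfies b or ¬b, so in either case g holds — hence O(g).
Applying K to premise 6 (O(g -> ¬m)) and O(g) yields O(¬m).
Premise 4 is O(¬m -> r); since O(¬m), deontic closure gives O(r).
The contrapositive of premise 1 (O(a -> ¬r)) is O(r -> ¬a), and O(r) is already established, so O(¬a).
With premise 5, O(¬a -> n), the K-axiom yields O(n).
Yet premise 3 states O(¬n).
We now have both O(n) and O(¬n) — n is simultaneously obligatory and forbidden, violating the D-axiom.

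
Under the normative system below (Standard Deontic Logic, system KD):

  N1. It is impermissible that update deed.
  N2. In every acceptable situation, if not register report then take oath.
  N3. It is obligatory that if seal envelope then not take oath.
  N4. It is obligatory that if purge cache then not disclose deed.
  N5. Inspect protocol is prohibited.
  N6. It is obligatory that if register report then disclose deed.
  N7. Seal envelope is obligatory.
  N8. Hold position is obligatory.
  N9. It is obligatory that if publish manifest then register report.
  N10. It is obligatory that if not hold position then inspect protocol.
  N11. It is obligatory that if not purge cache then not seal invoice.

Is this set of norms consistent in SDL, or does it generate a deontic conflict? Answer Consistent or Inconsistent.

Consistent

Premise 10 is O(¬hold_position → inspect_protocol), but O(¬hold_position) is not derivable from the premises, so it does not yield O(inspect_protocol).
So O(inspect_protocol) is not derivable, and the apparent clash with O(¬inspect_protocol) does not arise.
A world satisfying every obligation exists (e.g. disclose_deed=true, hold_position=true, inspect_protocol=false, publish_manifest=false, purge_cache=false, register_report=true, seal_envelope=true, seal_invoice=false, take_oath=false, update_deed=false); no atom is both obligatory and forbidden, so the set is consistent.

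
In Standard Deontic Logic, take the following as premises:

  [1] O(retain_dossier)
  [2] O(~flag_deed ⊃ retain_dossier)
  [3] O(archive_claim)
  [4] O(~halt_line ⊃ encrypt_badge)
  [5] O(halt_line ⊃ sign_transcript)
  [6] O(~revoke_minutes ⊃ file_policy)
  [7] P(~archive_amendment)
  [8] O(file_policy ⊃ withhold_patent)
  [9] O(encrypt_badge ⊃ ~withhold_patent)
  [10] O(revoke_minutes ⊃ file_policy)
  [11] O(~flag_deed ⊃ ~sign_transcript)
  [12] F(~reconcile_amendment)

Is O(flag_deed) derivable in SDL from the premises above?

Yes

By case analysis on ~revoke_minutes: premise 6 gives O(~revoke_minutes ⊃ file_policy) and premise 10 gives O(revoke_minutes ⊃ file_policy), so O(file_policy) either way.
Applying K to premise 8 (O(file_policy ⊃ withhold_patent)) and O(file_policy) yields O(withhold_patent).
Premise 9, O(encrypt_badge ⊃ ~withhold_patent), contraposes to O(withhold_patent ⊃ ~encrypt_badge); with O(withhold_patent) we get O(~encrypt_badge).
Premise 4, O(~halt_line ⊃ encrypt_badge), contraposes to O(~encrypt_badge ⊃ halt_line); with O(~encrypt_badge) we get O(halt_line).
Premise 5 is O(halt_line ⊃ sign_transcript); since O(halt_line), deontic closure gives O(sign_transcript).
Premise 11, O(~flag_deed ⊃ ~sign_transcript), contraposes to O(sign_transcript ⊃ flag_deed); with O(sign_transcript) we get O(flag_deed).
Premises 1, 2, 3, 7, 12 do not contribute to this derivation.
So O(flag_deed) follows.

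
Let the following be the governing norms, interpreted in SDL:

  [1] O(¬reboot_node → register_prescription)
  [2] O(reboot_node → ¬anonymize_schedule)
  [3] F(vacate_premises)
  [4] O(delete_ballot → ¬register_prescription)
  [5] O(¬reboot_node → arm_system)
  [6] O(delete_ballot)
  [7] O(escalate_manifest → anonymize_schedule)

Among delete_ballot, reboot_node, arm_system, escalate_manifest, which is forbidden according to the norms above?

From premise 6 we have O(delete_ballot).
With premise 4, O(delete_ballot → ¬register_prescription), the K-axiom yields O(¬register_prescription).
Premise 1 is O(¬reboot_node → register_prescription); contrapositively O(¬register_prescription → reboot_node). Since O(¬register_prescription) holds, K gives O(reboot_node).
From O(reboot_node) and premise 2, O(reboot_node → ¬anonymize_schedule), we obtain O(¬anonymize_schedule).
Premise 7 is O(escalate_manifest → anonymize_schedule); contrapositively O(¬anonymize_schedule → ¬escalate_manifest). Since O(¬anonymize_schedule) holds, K gives O(¬escalate_manifest).
So O(¬escalate_manifest) holds, i.e. escalate_manifest is forbidden. None of the other listed options is forbidden under the premises.

escalate_manifest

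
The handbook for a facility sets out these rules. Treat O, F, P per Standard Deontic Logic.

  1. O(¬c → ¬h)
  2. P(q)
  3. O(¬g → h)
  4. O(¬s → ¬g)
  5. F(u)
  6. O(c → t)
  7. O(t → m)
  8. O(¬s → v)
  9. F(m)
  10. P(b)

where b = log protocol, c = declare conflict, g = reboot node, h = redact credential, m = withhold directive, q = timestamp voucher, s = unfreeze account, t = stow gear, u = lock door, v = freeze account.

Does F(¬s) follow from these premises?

Premise 9, F(m), is equivalent to O(¬m).
Premise 7 is O(t → m); contrapositively O(¬m → ¬t). Since O(¬m) holds, K gives O(¬t).
Premise 6 is O(c → t); contrapositively O(¬t → ¬c). Since O(¬t) holds, K gives O(¬c).
From O(¬c) and premise 1, O(¬c → ¬h), we obtain O(¬h).
Premise 3 is O(¬g → h); contrapositively O(¬h → g). Since O(¬h) holds, K gives O(g).
Premise 4, O(¬s → ¬g), contraposes to O(g → s); with O(g) we get O(s).
Premises 2, 5, 8, 10 do not contribute to this derivation.
So O(s) holds, i.e. F(¬s). The claim follows.

Yes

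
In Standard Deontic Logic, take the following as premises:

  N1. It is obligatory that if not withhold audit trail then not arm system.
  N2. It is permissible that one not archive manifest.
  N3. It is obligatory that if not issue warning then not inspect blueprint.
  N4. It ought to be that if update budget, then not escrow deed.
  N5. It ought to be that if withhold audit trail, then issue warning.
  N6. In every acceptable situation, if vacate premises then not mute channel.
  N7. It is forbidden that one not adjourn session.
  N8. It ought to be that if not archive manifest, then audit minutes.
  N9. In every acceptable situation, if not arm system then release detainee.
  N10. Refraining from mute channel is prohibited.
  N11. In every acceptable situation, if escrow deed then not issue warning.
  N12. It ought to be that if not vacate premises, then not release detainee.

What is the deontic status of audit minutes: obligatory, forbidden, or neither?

Neither

Premise 8 is O(¬archive_manifest → audit_minutes), but O(¬archive_manifest) is not derivable from the premises (the permission P(¬archive_manifest) asserts only ¬O(archive_manifest), not O(¬archive_manifest)), so it does not yield O(audit_minutes).
No premise or chain of K-axiom applications forces O(audit_minutes), and none forces O(¬audit_minutes). So audit_minutes is neither obligatory nor forbidden under these norms.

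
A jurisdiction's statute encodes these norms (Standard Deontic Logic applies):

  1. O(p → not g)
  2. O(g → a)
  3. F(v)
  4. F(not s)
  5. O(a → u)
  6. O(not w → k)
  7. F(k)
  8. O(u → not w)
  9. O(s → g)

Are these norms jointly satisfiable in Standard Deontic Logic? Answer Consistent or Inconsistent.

Inconsistent

F(k) at premise 7 means O(not k).
The contrapositive of premise 6 (O(not w → k)) is O(not k → w), and O(not k) is already established, so O(w).
Premise 8 is O(u → not w); contrapositively O(w → not u). Since O(w) holds, K gives O(not u).
Premise 5, O(a → u), contraposes to O(not u → not a); with O(not u) we get O(not a).
Premise 2, O(g → a), contraposes to O(not a → not g); with O(not a) we get O(not g).
Premise 9 is O(s → g); contrapositively O(not g → not s). Since O(not g) holds, K gives O(not s).
Yet premise 4 is F(not s), i.e. O(s).
We now have both O(not s) and O(s) — s is simultaneously obligatory and forbidden, violating the D-axiom.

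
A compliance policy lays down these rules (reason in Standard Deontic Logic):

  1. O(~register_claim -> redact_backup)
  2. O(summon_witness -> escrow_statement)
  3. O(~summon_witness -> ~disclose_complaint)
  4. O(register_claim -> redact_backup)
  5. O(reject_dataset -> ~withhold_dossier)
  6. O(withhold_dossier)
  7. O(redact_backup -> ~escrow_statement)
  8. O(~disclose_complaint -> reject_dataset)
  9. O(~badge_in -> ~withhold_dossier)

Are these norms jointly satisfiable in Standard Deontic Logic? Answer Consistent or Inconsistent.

Inconsistent

By case analysis on register_claim: premise 4 gives O(register_claim -> redact_backup) and premise 1 gives O(~register_claim -> redact_backup), so O(redact_backup) either way.
Premise 7 is O(redact_backup -> ~escrow_statement); since O(redact_backup), deontic closure gives O(~escrow_statement).
The contrapositive of premise 2 (O(summon_witness -> escrow_statement)) is O(~escrow_statement -> ~summon_witness), and O(~escrow_statement) is already established, so O(~summon_witness).
With premise 3, O(~summon_witness -> ~disclose_complaint), the K-axiom yields O(~disclose_complaint).
Premise 8 is O(~disclose_complaint -> reject_dataset); since O(~disclose_complaint), deontic closure gives O(reject_dataset).
From O(reject_dataset) and premise 5, O(reject_dataset -> ~withhold_dossier), we obtain O(~withhold_dossier).
But premise 6 directly asserts O(withhold_dossier).
We now have both O(~withhold_dossier) and O(withhold_dossier) — withhold_dossier is simultaneously obligatory and forbidden, violating the D-axiom.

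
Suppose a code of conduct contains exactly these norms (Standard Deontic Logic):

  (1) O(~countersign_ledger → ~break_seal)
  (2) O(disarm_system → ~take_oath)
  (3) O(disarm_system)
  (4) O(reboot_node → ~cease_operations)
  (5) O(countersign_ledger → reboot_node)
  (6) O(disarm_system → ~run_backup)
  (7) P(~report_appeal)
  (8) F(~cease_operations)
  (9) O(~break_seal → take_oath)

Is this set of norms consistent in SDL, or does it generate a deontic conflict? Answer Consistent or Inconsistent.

F(~cease_operations) at premise 8 means O(cease_operations).
The contrapositive of premise 4 (O(reboot_node → ~cease_operations)) is O(cease_operations → ~reboot_node), and O(cease_operations) is already established, so O(~reboot_node).
The contrapositive of premise 5 (O(countersign_ledger → reboot_node)) is O(~reboot_node → ~countersign_ledger), and O(~reboot_node) is already established, so O(~countersign_ledger).
From O(~countersign_ledger) and premise 1, O(~countersign_ledger → ~break_seal), we obtain O(~break_seal).
With premise 9, O(~break_seal → take_oath), the K-axiom yields O(take_oath).
Premise 2 is O(disarm_system → ~take_oath); contrapositively O(take_oath → ~disarm_system). Since O(take_oath) holds, K gives O(~disarm_system).
Yet premise 3 states O(disarm_system).
We now have both O(~disarm_system) and O(disarm_system) — disarm_system is simultaneously obligatory and forbidden, violating the D-axiom.

Inconsistent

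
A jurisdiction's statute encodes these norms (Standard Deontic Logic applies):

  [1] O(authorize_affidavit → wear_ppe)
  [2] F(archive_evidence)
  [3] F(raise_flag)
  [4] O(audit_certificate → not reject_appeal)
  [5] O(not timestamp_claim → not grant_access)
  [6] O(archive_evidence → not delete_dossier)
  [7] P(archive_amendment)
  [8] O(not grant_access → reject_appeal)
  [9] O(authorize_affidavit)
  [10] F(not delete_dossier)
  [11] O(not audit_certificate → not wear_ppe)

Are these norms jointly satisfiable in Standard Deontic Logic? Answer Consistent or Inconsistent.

Consistent

Premise 6 is O(archive_evidence → not delete_dossier), but O(archive_evidence) is not derivable from the premises, so it does not yield O(not delete_dossier).
So O(not delete_dossier) is not derivable, and the apparent clash with O(delete_dossier) does not arise.
A world satisfying every obligation exists (e.g. archive_amendment=false, archive_evidence=false, audit_certificate=true, authorize_affidavit=true, delete_dossier=true, grant_access=true, raise_flag=false, reject_appeal=false, timestamp_claim=true, wear_ppe=true); no atom is both obligatory and forbidden, so the set is consistent.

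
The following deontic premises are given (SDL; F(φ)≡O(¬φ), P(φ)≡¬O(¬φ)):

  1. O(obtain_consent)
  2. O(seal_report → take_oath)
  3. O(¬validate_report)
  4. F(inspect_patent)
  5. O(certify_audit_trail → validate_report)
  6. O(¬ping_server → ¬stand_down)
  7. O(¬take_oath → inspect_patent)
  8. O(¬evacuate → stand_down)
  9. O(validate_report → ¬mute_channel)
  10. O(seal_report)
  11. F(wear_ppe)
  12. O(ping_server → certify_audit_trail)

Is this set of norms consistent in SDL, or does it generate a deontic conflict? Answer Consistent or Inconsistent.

Premise 7 is O(¬take_oath → inspect_patent), but O(¬take_oath) is not derivable from the premises, so it does not yield O(inspect_patent).
So O(inspect_patent) is not derivable, and the apparent clash with O(¬inspect_patent) does not arise.
A world satisfying every obligation exists (e.g. certify_audit_trail=false, evacuate=true, inspect_patent=false, mute_channel=false, obtain_consent=true, ping_server=false, seal_report=true, stand_down=false, take_oath=true, validate_report=false, wear_ppe=false); no atom is both obligatory and forbidden, so the set is consistent.

Consistent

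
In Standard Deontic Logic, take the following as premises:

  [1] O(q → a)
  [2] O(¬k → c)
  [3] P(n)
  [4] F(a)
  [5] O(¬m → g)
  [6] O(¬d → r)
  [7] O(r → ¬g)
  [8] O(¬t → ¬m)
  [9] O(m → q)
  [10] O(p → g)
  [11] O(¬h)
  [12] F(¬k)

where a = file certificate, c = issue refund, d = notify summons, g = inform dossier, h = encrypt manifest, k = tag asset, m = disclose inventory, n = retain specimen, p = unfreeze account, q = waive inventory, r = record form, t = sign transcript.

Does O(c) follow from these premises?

No

Premise 2 is O(¬k → c), but O(¬k) is not derivable from the premises, so it does not yield O(c).
No other premise forces O(c). An ideal world satisfying every premise can still have c false, so O(c) is not derivable.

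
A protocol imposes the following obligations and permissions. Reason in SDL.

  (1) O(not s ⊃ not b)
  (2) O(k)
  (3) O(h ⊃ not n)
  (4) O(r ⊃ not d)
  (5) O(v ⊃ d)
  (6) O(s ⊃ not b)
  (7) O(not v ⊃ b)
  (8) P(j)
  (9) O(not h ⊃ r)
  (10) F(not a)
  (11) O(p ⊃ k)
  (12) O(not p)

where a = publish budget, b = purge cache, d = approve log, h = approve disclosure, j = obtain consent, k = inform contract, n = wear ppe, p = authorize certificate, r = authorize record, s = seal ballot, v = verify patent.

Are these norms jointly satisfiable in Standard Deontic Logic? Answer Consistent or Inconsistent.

Consistent

Premise 11 is O(p ⊃ k); even if O(k) held, inferring O(p) would be affirming the consequent — invalid.
So O(p) is not derivable, and the apparent clash with O(not p) does not arise.
A world satisfying every obligation exists (e.g. a=true, b=false, d=true, h=true, j=false, k=true, n=false, p=false, r=false, s=false, v=true); no atom is both obligatory and forbidden, so the set is consistent.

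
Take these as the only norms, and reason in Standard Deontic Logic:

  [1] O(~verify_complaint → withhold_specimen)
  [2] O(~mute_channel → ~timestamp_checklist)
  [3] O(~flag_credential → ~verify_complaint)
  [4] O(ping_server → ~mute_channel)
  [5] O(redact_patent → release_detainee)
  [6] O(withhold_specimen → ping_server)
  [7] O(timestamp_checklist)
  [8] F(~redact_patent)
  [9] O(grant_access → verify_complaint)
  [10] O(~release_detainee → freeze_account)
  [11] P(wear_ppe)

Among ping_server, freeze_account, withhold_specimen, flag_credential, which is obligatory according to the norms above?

flag_credential

Premise 7 states O(timestamp_checklist) outright.
The contrapositive of premise 2 (O(~mute_channel → ~timestamp_checklist)) is O(timestamp_checklist → mute_channel), and O(timestamp_checklist) is already established, so O(mute_channel).
Premise 4 is O(ping_server → ~mute_channel); contrapositively O(mute_channel → ~ping_server). Since O(mute_channel) holds, K gives O(~ping_server).
The contrapositive of premise 6 (O(withhold_specimen → ping_server)) is O(~ping_server → ~withhold_specimen), and O(~ping_server) is already established, so O(~withhold_specimen).
Premise 1, O(~verify_complaint → withhold_specimen), contraposes to O(~withhold_specimen → verify_complaint); with O(~withhold_specimen) we get O(verify_complaint).
Premise 3, O(~flag_credential → ~verify_complaint), contraposes to O(verify_complaint → flag_credential); with O(verify_complaint) we get O(flag_credential).
So O(flag_credential) holds — flag_credential is obligatory. None of the other listed options is made obligatory by any chain of premises.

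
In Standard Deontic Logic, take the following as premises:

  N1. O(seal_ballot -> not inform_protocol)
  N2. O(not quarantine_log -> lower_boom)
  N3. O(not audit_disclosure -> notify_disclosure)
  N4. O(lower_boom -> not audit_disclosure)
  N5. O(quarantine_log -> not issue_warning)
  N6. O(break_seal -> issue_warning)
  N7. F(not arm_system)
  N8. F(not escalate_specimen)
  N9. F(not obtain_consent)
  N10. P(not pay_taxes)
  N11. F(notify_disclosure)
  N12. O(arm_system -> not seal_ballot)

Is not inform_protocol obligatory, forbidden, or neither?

Neither

Premise 1 is O(seal_ballot -> not inform_protocol), but O(seal_ballot) is not derivable from the premises, so it does not yield O(not inform_protocol).
No premise or chain of K-axiom applications forces O(not inform_protocol), and none forces O(inform_protocol). So not inform_protocol is neither obligatory nor forbidden under these norms.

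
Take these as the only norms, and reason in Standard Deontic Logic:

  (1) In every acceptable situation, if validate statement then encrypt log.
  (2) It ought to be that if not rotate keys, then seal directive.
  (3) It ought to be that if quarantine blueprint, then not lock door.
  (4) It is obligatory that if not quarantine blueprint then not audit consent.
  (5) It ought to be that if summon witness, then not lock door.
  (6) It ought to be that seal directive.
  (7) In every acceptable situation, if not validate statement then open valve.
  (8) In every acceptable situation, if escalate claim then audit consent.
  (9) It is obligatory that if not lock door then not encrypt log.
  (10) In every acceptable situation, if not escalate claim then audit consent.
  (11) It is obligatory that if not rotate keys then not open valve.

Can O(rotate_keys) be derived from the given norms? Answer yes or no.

Yes

By case analysis on escalate_claim: premise 8 gives O(escalate_claim → audit_consent) and premise 10 gives O(¬escalate_claim → audit_consent), so O(audit_consent) either way.
Premise 4, O(¬quarantine_blueprint → ¬audit_consent), contraposes to O(audit_consent → quarantine_blueprint); with O(audit_consent) we get O(quarantine_blueprint).
With premise 3, O(quarantine_blueprint → ¬lock_door), the K-axiom yields O(¬lock_door).
Applying K to premise 9 (O(¬lock_door → ¬encrypt_log)) and O(¬lock_door) yields O(¬encrypt_log).
The contrapositive of premise 1 (O(validate_statement → encrypt_log)) is O(¬encrypt_log → ¬validate_statement), and O(¬encrypt_log) is already established, so O(¬validate_statement).
From O(¬validate_statement) and premise 7, O(¬validate_statement → open_valve), we obtain O(open_valve).
Premise 11 is O(¬rotate_keys → ¬open_valve); contrapositively O(open_valve → rotate_keys). Since O(open_valve) holds, K gives O(rotate_keys).
Premises 2, 5, 6 do not contribute to this derivation.
So O(rotate_keys) follows.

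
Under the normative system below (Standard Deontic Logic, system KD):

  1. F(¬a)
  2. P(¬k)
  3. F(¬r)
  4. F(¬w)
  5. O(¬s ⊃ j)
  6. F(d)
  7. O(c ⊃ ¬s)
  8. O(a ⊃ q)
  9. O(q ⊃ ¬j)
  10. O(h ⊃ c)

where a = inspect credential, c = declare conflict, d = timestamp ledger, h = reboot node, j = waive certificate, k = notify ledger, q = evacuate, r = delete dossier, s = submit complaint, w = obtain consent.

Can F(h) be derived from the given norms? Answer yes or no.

Premise 1 is F(¬a), i.e. O(a).
With premise 8, O(a ⊃ q), the K-axiom yields O(q).
From O(q) and premise 9, O(q ⊃ ¬j), we obtain O(¬j).
Premise 5 is O(¬s ⊃ j); contrapositively O(¬j ⊃ s). Since O(¬j) holds, K gives O(s).
Premise 7 is O(c ⊃ ¬s); contrapositively O(s ⊃ ¬c). Since O(s) holds, K gives O(¬c).
Premise 10, O(h ⊃ c), contraposes to O(¬c ⊃ ¬h); with O(¬c) we get O(¬h).
Premises 2, 3, 4, 6 do not contribute to this derivation.
So O(¬h) holds, i.e. F(h). The claim follows.

Yes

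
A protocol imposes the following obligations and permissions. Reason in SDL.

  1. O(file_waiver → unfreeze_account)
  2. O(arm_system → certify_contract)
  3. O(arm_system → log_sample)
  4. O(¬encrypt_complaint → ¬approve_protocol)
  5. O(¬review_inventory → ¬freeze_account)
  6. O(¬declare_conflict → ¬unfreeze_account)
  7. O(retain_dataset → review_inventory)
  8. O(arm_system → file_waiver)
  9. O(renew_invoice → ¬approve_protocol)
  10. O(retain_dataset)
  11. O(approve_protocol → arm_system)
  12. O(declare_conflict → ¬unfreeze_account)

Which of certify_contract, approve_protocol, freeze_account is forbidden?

Premises 12 and 6 cover both cases: O(declare_conflict → ¬unfreeze_account) and O(¬declare_conflict → ¬unfreeze_account). Since declare_conflict ∨ ¬declare_conflict is a tautology, O(¬unfreeze_account) follows.
The contrapositive of premise 1 (O(file_waiver → unfreeze_account)) is O(¬unfreeze_account → ¬file_waiver), and O(¬unfreeze_account) is already established, so O(¬file_waiver).
The contrapositive of premise 8 (O(arm_system → file_waiver)) is O(¬file_waiver → ¬arm_system), and O(¬file_waiver) is already established, so O(¬arm_system).
Premise 11 is O(approve_protocol → arm_system); contrapositively O(¬arm_system → ¬approve_protocol). Since O(¬arm_system) holds, K gives O(¬approve_protocol).
So O(¬approve_protocol) holds, i.e. approve_protocol is forbidden. None of the other listed options is forbidden under the premises.

approve_protocol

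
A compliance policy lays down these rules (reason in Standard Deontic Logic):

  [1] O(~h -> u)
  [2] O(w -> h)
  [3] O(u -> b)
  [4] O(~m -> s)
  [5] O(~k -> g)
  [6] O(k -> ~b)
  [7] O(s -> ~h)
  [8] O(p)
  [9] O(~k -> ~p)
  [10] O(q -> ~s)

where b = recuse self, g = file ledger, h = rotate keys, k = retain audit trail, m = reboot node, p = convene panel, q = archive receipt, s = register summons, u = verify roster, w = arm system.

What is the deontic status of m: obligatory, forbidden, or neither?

Obligatory

Premise 8 states O(p) outright.
Premise 9 is O(~k -> ~p); contrapositively O(p -> k). Since O(p) holds, K gives O(k).
Premise 6 is O(k -> ~b); since O(k), deontic closure gives O(~b).
Premise 3, O(u -> b), contraposes to O(~b -> ~u); with O(~b) we get O(~u).
Premise 1, O(~h -> u), contraposes to O(~u -> h); with O(~u) we get O(h).
The contrapositive of premise 7 (O(s -> ~h)) is O(h -> ~s), and O(h) is already established, so O(~s).
Premise 4, O(~m -> s), contraposes to O(~s -> m); with O(~s) we get O(m).
Premises 2, 5, 10 do not contribute to this derivation.
Hence m is obligatory.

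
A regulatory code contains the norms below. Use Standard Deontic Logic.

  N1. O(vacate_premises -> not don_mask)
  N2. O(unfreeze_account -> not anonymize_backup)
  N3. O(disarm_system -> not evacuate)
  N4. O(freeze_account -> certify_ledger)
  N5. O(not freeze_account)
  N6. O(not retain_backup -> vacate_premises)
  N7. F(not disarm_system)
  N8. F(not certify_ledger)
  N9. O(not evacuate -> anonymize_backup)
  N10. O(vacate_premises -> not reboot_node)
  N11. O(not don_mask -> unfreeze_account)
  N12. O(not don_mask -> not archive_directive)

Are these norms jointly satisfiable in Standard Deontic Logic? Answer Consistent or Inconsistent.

Consistent

Premise 4 is O(freeze_account -> certify_ledger); even if O(certify_ledger) held, inferring O(freeze_account) would be affirming the consequent — invalid.
So O(freeze_account) is not derivable, and the apparent clash with O(not freeze_account) does not arise.
A world satisfying every obligation exists (e.g. anonymize_backup=true, archive_directive=false, certify_ledger=true, disarm_system=true, don_mask=true, evacuate=false, freeze_account=false, reboot_node=false, retain_backup=true, unfreeze_account=false, vacate_premises=false); no atom is both obligatory and forbidden, so the set is consistent.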